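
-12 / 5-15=-87 / 5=-17.40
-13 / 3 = -4.33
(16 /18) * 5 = 40 /9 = 4.44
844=844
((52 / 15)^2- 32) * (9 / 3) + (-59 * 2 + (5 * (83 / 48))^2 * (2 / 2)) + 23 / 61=-361265483 / 3513600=-102.82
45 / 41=1.10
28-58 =-30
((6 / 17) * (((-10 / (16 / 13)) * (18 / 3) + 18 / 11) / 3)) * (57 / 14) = -118161 / 5236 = -22.57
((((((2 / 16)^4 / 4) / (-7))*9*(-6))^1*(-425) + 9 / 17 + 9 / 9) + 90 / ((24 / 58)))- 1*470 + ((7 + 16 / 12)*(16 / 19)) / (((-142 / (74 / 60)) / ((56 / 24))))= -8923339673813 / 35506888704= -251.31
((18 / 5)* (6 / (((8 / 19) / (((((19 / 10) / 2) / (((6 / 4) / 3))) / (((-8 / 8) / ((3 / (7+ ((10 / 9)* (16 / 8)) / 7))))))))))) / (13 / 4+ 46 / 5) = -614061 / 191315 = -3.21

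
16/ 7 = 2.29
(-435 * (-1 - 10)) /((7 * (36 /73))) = 1386.13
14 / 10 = 7 / 5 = 1.40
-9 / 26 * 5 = -45 / 26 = -1.73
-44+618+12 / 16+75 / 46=576.38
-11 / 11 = -1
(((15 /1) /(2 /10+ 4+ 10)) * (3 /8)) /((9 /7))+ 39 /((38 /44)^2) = 10784743 /205048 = 52.60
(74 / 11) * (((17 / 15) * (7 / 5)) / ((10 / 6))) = 8806 / 1375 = 6.40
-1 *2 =-2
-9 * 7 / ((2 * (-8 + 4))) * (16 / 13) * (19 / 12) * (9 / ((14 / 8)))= 1026 / 13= 78.92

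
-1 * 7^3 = -343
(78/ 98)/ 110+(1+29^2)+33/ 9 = 13674547/ 16170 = 845.67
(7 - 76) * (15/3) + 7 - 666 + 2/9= -9034/9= -1003.78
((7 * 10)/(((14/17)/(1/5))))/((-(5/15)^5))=-4131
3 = 3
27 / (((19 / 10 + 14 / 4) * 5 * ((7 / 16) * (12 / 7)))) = 4 / 3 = 1.33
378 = 378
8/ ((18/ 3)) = 4/ 3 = 1.33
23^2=529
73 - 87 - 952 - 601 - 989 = -2556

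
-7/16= -0.44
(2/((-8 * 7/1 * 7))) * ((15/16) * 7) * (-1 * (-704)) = -165/7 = -23.57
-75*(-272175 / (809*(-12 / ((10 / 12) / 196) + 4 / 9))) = -918590625 / 102733292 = -8.94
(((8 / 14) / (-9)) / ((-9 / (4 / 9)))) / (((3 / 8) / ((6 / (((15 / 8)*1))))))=2048 / 76545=0.03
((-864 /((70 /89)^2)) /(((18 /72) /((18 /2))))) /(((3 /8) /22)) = -3613496832 /1225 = -2949793.33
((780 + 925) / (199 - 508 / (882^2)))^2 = 109951997733911025 / 1497813223334464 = 73.41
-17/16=-1.06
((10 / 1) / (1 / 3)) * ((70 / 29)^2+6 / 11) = 1768380 / 9251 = 191.16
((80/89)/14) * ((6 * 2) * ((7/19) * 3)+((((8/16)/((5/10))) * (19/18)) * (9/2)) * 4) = 24520/11837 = 2.07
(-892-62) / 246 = -3.88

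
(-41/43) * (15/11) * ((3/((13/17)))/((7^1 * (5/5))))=-31365/43043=-0.73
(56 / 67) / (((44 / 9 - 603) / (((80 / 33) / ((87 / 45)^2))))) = -432000 / 476639273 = -0.00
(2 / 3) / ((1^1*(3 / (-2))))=-4 / 9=-0.44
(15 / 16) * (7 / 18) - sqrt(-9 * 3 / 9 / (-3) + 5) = 35 / 96 - sqrt(6) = -2.08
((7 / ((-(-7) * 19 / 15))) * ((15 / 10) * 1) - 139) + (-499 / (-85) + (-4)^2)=-374503 / 3230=-115.95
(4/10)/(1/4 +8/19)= 152/255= 0.60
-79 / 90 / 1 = -79 / 90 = -0.88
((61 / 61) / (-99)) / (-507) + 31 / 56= 1556039 / 2810808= 0.55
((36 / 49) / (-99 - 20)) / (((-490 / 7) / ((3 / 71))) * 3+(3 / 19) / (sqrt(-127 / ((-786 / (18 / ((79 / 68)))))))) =1368 * sqrt(67030473) / 449030306868213343+4687397280 / 3773363923262297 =0.00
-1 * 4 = -4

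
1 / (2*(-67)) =-1 / 134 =-0.01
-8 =-8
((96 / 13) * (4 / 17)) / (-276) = -32 / 5083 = -0.01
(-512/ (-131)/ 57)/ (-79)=-512/ 589893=-0.00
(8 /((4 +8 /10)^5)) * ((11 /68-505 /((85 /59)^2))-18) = -314464375 /383533056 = -0.82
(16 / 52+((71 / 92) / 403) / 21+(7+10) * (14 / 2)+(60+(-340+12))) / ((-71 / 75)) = 2894279125 / 18426772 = 157.07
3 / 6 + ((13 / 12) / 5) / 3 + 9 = 1723 / 180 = 9.57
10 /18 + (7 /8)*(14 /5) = 541 /180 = 3.01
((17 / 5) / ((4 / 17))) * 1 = 289 / 20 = 14.45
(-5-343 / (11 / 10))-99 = -415.82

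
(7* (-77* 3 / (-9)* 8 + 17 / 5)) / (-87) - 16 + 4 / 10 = -8455 / 261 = -32.39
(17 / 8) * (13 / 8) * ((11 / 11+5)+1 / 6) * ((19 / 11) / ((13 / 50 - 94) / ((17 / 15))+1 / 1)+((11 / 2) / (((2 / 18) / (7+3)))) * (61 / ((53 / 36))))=679089922426955 / 1554902976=436741.03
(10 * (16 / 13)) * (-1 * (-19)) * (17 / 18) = 25840 / 117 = 220.85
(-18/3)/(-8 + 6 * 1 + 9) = -6/7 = -0.86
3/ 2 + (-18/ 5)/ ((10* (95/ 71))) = 5847/ 4750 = 1.23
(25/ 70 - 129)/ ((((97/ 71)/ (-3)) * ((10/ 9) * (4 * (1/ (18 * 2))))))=31072653/ 13580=2288.12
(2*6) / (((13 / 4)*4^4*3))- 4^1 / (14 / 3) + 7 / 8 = 33 / 1456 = 0.02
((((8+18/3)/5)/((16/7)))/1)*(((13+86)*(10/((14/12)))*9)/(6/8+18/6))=2494.80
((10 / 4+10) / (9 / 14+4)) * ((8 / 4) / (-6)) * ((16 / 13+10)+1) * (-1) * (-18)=-33390 / 169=-197.57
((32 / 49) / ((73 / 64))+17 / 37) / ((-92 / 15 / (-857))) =1755800175 / 12176108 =144.20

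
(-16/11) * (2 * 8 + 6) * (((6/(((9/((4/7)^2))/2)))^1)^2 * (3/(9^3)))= -131072/5250987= -0.02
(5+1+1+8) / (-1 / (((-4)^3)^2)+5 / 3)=184320 / 20477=9.00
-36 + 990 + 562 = 1516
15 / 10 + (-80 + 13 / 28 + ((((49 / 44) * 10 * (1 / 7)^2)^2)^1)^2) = -127957965 / 1639792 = -78.03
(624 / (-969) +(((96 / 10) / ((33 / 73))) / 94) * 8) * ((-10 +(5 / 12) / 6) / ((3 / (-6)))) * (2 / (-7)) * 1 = -300664 / 45543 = -6.60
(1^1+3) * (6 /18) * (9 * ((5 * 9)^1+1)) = 552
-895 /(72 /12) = -895 /6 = -149.17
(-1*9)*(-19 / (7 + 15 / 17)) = 2907 / 134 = 21.69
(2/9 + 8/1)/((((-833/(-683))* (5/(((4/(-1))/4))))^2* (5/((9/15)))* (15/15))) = 34520186/1301041875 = 0.03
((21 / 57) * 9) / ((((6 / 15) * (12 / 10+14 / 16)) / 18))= 71.91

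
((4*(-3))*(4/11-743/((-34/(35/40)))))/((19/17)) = -174897/836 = -209.21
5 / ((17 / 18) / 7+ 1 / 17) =2142 / 83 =25.81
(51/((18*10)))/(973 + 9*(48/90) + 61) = 17/62328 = 0.00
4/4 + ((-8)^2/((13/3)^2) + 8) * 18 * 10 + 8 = 348561/169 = 2062.49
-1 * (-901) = 901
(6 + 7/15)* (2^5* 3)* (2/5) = 6208/25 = 248.32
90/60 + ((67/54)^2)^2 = 32905705/8503056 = 3.87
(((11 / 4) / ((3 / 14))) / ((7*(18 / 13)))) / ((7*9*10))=143 / 68040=0.00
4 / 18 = 2 / 9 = 0.22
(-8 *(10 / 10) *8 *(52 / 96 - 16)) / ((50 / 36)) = 17808 / 25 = 712.32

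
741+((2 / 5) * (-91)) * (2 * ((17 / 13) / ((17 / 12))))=3369 / 5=673.80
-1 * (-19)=19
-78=-78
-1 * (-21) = 21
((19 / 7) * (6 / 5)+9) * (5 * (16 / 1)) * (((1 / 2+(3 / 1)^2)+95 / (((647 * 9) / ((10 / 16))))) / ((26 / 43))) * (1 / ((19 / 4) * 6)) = 3151126 / 5823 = 541.15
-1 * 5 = -5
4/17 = 0.24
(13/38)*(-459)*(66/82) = -196911/1558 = -126.39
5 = 5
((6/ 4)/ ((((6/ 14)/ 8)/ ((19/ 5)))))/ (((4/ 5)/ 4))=532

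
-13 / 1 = -13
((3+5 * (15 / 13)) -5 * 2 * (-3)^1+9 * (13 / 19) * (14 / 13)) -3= 10473 / 247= 42.40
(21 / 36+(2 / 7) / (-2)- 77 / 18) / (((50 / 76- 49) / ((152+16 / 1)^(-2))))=18373 / 6532783488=0.00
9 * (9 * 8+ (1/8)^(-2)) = 1224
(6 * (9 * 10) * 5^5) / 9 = 187500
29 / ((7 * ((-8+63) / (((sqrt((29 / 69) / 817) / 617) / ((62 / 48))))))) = 232 * sqrt(1634817) / 138374950945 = 0.00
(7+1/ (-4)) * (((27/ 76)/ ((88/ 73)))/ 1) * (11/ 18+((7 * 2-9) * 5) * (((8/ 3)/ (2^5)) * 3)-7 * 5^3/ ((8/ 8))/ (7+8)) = -102.39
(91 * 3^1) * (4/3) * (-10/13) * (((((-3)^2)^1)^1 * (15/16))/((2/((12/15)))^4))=-1512/25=-60.48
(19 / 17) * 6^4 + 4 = 24692 / 17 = 1452.47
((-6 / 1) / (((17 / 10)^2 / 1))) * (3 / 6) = -300 / 289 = -1.04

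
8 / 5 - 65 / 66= 203 / 330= 0.62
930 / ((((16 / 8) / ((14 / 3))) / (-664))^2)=6697210240 / 3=2232403413.33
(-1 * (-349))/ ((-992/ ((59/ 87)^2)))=-1214869/ 7508448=-0.16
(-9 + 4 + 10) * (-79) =-395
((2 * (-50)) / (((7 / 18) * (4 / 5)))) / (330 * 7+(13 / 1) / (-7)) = -2250 / 16157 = -0.14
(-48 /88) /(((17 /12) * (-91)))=72 /17017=0.00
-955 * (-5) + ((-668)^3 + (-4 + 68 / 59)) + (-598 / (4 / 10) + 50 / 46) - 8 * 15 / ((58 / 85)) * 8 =-11730175409137 / 39353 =-298075760.66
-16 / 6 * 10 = -26.67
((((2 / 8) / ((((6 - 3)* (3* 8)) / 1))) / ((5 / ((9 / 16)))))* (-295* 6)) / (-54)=59 / 4608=0.01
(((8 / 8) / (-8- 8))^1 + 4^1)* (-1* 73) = -4599 / 16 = -287.44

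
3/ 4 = 0.75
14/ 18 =7/ 9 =0.78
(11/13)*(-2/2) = -11/13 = -0.85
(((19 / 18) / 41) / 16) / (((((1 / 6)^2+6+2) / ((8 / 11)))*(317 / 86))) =0.00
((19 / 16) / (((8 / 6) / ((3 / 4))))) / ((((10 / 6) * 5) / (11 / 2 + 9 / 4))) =15903 / 25600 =0.62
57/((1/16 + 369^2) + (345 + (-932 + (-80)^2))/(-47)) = 0.00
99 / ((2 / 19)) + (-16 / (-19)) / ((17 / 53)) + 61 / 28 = 8549329 / 9044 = 945.30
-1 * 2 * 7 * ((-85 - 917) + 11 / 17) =238322 / 17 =14018.94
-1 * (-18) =18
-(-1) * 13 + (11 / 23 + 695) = 16295 / 23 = 708.48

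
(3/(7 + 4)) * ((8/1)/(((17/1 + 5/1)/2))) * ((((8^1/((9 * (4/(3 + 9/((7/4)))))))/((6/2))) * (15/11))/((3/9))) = 4560/9317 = 0.49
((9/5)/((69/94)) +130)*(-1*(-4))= 60928/115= 529.81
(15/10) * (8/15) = 4/5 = 0.80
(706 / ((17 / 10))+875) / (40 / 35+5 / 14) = 43870 / 51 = 860.20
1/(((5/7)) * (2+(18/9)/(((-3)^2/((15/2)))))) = 21/55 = 0.38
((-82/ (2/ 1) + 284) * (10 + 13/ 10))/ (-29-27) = -27459/ 560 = -49.03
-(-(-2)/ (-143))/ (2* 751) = 0.00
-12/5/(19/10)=-24/19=-1.26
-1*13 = -13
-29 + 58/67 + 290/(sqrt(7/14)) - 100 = -8585/67 + 290 *sqrt(2) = 281.99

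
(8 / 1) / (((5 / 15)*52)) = 6 / 13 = 0.46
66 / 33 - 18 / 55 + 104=105.67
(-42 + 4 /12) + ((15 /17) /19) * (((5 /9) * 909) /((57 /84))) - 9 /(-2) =-95951 /36822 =-2.61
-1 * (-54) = 54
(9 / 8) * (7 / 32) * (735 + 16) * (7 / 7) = 47313 / 256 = 184.82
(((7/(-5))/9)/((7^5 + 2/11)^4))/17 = -102487/893741179644736052443965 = -0.00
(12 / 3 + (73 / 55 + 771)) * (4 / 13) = 170792 / 715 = 238.87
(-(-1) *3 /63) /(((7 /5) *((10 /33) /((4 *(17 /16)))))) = 0.48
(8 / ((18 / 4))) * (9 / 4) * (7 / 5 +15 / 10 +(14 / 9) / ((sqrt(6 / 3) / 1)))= 28 * sqrt(2) / 9 +58 / 5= 16.00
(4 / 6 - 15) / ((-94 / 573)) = 8213 / 94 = 87.37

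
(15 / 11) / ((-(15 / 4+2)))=-60 / 253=-0.24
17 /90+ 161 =14507 /90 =161.19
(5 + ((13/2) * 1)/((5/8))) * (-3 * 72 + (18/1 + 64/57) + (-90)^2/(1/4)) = 141339506/285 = 495928.09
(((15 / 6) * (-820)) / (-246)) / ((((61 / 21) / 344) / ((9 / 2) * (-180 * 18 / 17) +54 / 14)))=-873768600 / 1037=-842592.67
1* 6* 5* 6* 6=1080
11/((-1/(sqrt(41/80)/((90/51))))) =-187 * sqrt(205)/600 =-4.46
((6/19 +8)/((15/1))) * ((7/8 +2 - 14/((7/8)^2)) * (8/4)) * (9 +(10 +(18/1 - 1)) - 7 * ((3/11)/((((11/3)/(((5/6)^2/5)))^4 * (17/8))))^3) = -32487676855668020404063470877229209/52814255807235171120220625633280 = -615.13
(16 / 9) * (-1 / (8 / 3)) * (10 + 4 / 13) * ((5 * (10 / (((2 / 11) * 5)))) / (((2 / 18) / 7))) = -309540 / 13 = -23810.77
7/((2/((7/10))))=49/20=2.45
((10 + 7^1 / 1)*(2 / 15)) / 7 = 34 / 105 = 0.32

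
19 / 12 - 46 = -533 / 12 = -44.42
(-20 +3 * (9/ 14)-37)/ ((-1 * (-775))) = -771/ 10850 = -0.07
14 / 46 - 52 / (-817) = 6915 / 18791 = 0.37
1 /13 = 0.08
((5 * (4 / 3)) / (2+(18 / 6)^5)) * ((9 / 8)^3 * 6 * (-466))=-169857 / 1568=-108.33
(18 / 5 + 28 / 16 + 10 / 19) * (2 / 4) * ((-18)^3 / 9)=-180873 / 95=-1903.93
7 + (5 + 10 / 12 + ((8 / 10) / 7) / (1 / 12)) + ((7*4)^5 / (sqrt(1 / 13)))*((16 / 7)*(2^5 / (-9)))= 2983 / 210-1258815488*sqrt(13) / 9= -504302628.94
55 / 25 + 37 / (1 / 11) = 2046 / 5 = 409.20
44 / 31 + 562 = 17466 / 31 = 563.42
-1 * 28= -28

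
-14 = -14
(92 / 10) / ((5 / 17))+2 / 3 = 2396 / 75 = 31.95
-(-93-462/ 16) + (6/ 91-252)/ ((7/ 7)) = -94683/ 728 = -130.06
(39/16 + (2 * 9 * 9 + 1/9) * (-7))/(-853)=163057/122832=1.33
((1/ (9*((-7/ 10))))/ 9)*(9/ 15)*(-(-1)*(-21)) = 2/ 9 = 0.22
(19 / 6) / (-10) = -19 / 60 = -0.32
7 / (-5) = -7 / 5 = -1.40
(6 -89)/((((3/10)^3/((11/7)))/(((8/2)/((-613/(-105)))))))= -18260000/5517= -3309.77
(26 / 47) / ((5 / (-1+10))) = 234 / 235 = 1.00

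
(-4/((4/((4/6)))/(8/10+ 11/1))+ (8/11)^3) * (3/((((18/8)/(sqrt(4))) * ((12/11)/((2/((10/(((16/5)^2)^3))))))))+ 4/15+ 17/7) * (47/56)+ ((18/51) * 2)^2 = -2634218342574882743/795162276562500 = -3312.81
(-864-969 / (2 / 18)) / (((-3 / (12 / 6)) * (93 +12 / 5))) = 3550 / 53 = 66.98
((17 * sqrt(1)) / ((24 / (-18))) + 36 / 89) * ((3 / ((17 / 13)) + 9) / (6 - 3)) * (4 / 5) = -56256 / 1513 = -37.18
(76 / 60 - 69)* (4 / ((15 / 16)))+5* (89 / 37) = -2305763 / 8325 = -276.97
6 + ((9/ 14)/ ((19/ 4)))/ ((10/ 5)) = 6.07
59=59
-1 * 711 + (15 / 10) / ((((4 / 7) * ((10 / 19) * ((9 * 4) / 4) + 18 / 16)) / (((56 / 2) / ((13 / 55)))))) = -230941 / 351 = -657.95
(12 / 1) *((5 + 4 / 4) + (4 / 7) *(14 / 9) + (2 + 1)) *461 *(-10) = -1641160 / 3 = -547053.33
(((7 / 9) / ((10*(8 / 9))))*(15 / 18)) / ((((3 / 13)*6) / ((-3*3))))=-91 / 192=-0.47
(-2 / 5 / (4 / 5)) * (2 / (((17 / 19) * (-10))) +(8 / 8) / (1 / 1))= -33 / 85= -0.39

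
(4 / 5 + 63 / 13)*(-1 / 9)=-367 / 585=-0.63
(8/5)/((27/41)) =2.43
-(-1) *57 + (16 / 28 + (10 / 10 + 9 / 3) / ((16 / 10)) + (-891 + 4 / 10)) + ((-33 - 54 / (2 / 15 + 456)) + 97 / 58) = -861.97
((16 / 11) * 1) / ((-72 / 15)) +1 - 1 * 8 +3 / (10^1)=-2311 / 330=-7.00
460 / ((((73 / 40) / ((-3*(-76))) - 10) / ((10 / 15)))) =-2796800 / 91127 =-30.69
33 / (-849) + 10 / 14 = 1338 / 1981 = 0.68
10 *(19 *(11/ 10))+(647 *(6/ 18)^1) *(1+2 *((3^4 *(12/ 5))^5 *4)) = 4490819422700396482/ 9375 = 479020738421375.62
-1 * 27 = -27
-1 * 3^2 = -9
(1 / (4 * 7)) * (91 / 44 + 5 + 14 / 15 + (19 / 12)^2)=83227 / 221760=0.38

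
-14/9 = -1.56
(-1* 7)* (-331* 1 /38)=2317 /38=60.97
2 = 2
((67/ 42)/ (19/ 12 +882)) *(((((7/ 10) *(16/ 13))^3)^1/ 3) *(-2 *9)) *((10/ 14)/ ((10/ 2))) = -0.00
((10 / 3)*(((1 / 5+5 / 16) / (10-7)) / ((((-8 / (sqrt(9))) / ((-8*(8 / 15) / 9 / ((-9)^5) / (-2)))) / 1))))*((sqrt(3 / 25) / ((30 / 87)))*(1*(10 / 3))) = 1189*sqrt(3) / 717445350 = 0.00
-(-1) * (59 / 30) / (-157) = -59 / 4710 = -0.01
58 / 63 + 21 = 1381 / 63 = 21.92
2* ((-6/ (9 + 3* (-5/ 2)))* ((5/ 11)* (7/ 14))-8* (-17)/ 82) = 676/ 451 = 1.50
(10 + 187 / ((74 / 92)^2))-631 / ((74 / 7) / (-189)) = 31706845 / 2738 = 11580.29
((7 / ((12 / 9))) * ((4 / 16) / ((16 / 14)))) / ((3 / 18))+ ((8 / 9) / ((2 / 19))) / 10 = 22277 / 2880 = 7.74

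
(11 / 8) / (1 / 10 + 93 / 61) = 3355 / 3964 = 0.85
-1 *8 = -8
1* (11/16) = 11/16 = 0.69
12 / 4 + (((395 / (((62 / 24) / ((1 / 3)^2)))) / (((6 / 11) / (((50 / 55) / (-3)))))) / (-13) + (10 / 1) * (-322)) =-34996277 / 10881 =-3216.27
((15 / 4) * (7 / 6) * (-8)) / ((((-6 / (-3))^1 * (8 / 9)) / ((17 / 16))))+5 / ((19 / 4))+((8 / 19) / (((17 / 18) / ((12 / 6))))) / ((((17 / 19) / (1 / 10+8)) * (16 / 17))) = -4667269 / 413440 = -11.29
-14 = -14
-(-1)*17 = 17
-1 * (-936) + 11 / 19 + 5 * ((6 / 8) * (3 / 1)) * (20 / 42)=250555 / 266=941.94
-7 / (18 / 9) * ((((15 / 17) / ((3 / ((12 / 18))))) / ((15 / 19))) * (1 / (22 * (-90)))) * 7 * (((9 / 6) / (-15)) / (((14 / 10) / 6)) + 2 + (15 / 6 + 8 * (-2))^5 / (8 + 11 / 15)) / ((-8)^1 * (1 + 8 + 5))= 28625193337 / 20318791680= 1.41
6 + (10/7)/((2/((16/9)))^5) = 2807738/413343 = 6.79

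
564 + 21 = 585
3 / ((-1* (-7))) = 3 / 7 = 0.43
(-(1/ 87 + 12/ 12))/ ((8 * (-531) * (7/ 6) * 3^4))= 22/ 8731233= 0.00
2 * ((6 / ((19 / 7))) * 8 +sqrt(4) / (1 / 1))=748 / 19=39.37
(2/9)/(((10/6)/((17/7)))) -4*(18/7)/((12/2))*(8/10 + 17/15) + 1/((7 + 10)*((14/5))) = -10601/3570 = -2.97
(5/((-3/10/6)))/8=-25/2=-12.50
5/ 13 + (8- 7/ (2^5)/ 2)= 6885/ 832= 8.28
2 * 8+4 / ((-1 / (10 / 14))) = 92 / 7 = 13.14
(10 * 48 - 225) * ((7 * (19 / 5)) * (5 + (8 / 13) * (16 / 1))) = 1309119 / 13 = 100701.46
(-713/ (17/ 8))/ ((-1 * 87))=5704/ 1479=3.86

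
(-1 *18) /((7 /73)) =-1314 /7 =-187.71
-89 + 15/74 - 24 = -8347/74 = -112.80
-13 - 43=-56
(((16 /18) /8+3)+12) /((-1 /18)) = -272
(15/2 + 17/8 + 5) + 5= 157/8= 19.62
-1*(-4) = 4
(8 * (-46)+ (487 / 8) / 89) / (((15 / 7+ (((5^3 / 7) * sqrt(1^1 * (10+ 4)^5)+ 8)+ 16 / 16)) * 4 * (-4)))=0.00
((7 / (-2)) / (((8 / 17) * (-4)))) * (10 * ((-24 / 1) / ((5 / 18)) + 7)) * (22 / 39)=-519673 / 624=-832.81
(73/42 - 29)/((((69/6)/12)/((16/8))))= -9160/161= -56.89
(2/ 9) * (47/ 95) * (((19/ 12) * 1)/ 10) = 47/ 2700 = 0.02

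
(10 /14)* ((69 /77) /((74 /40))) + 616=12291788 /19943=616.35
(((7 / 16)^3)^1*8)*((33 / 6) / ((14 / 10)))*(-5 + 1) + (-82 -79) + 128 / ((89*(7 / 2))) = -171.12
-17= -17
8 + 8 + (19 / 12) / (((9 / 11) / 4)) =641 / 27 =23.74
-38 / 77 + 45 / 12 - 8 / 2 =-0.74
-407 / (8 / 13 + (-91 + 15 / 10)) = 10582 / 2311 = 4.58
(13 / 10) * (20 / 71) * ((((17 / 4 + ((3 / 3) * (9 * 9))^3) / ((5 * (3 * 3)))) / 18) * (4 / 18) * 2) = 27635153 / 258795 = 106.78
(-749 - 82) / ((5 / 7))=-5817 / 5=-1163.40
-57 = -57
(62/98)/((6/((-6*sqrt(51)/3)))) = -31*sqrt(51)/147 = -1.51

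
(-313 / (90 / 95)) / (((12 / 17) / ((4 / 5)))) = -101099 / 270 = -374.44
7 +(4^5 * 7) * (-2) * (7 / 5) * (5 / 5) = -100317 / 5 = -20063.40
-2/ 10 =-1/ 5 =-0.20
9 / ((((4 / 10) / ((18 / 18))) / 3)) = 135 / 2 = 67.50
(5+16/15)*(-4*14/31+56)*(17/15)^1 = 173264/465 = 372.61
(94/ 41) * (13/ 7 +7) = 5828/ 287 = 20.31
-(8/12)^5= -32/243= -0.13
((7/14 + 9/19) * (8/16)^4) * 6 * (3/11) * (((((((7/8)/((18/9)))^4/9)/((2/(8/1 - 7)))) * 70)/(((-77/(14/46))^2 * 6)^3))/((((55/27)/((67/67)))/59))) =36689681/5057687576494517012922368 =0.00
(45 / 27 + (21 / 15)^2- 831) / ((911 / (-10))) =124106 / 13665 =9.08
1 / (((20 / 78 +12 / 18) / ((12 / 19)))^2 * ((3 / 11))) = 1859 / 1083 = 1.72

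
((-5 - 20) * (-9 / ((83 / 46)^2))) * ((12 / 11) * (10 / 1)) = 57132000 / 75779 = 753.93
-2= -2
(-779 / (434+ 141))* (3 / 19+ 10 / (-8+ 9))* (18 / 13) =-142434 / 7475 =-19.05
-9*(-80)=720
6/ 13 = 0.46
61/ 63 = 0.97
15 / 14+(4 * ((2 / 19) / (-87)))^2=40987031 / 38253726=1.07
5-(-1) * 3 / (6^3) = 361 / 72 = 5.01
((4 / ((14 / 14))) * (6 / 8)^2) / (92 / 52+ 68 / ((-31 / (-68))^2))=112437 / 16438876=0.01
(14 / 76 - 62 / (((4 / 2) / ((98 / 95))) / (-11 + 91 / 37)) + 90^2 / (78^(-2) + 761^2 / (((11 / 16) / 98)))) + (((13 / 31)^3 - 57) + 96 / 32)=253824307962999860858033 / 1157030970051640898990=219.38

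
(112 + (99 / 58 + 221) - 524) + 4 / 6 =-32821 / 174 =-188.63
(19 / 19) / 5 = 1 / 5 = 0.20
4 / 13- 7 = -87 / 13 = -6.69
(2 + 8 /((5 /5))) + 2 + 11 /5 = 71 /5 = 14.20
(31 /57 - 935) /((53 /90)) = -1597920 /1007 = -1586.81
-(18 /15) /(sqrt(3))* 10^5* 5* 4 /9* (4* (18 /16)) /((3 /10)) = -4000000* sqrt(3) /3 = -2309401.08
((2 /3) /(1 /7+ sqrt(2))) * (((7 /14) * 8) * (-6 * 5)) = 560 /97 - 3920 * sqrt(2) /97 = -51.38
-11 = -11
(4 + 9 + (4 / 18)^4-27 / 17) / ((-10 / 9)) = -636553 / 61965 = -10.27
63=63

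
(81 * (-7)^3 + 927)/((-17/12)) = 322272/17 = 18957.18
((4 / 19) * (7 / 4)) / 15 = 7 / 285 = 0.02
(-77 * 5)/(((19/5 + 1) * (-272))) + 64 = 419717/6528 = 64.29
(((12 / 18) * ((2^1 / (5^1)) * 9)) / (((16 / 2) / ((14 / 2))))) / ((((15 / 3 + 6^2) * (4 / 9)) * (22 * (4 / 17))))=3213 / 144320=0.02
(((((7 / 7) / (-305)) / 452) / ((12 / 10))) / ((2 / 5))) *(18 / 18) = -0.00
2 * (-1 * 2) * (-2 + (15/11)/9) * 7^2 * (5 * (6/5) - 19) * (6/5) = -310856/55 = -5651.93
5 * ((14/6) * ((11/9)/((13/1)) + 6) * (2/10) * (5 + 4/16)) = 34937/468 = 74.65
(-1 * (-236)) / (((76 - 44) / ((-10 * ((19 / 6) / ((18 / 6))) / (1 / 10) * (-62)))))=868775 / 18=48265.28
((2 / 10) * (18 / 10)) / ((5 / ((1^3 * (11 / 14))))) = 99 / 1750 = 0.06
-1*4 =-4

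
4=4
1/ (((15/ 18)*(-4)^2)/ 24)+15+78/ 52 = 183/ 10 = 18.30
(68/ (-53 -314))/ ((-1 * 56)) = 17/ 5138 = 0.00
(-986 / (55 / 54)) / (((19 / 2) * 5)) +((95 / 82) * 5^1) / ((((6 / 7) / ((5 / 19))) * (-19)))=-52632721 / 2570700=-20.47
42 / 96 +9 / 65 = 599 / 1040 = 0.58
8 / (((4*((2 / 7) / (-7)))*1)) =-49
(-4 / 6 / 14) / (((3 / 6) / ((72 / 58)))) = -24 / 203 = -0.12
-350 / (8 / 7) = -1225 / 4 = -306.25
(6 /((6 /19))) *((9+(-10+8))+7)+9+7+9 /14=3957 /14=282.64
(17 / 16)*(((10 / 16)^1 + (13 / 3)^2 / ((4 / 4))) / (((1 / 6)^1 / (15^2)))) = 27830.86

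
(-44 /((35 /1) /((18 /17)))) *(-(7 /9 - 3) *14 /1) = -704 /17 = -41.41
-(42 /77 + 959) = -959.55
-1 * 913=-913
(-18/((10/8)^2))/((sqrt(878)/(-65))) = 1872 *sqrt(878)/2195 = 25.27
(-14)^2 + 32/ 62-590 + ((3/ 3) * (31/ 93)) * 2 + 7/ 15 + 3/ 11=-2005478/ 5115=-392.08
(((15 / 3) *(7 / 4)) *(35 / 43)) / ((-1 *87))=-1225 / 14964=-0.08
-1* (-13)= 13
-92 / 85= -1.08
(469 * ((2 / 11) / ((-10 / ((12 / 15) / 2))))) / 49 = -134 / 1925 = -0.07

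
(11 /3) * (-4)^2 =176 /3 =58.67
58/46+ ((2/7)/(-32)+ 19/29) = 142469/74704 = 1.91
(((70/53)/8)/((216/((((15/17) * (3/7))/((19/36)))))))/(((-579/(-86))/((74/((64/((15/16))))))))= 596625/6766524416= 0.00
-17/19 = -0.89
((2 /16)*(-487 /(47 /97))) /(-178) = 47239 /66928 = 0.71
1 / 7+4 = 29 / 7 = 4.14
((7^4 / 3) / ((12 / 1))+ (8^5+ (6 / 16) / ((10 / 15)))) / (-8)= -4728277 / 1152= -4104.41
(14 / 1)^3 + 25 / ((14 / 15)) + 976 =52455 / 14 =3746.79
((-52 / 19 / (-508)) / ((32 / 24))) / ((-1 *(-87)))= 13 / 279908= 0.00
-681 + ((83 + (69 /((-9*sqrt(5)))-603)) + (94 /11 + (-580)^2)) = 3687283 /11-23*sqrt(5) /15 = 335204.12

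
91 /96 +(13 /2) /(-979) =88465 /93984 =0.94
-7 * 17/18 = -6.61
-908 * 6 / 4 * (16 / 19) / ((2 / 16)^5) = -714080256 / 19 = -37583171.37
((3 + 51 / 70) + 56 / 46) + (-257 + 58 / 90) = -728585 / 2898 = -251.41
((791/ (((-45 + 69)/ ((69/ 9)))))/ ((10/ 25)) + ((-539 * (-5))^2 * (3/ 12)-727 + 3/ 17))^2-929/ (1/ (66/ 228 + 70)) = 375358288934134096771/ 113861376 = 3296625265921.03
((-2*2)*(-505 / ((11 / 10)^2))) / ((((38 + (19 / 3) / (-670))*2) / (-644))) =-130738440000 / 9239681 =-14149.67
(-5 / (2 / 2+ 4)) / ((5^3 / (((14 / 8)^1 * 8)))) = -14 / 125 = -0.11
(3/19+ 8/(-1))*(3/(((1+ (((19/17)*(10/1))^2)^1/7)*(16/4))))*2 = -904281/1448674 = -0.62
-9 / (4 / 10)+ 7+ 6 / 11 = -329 / 22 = -14.95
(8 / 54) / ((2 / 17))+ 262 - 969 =-19055 / 27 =-705.74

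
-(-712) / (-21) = -712 / 21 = -33.90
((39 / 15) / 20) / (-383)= -13 / 38300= -0.00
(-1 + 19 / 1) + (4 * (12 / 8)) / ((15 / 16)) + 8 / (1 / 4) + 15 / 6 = 589 / 10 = 58.90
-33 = -33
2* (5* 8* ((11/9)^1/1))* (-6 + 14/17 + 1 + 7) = 14080/51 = 276.08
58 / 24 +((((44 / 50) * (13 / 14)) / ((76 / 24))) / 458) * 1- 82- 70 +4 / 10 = -1363097887 / 9137100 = -149.18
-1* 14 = -14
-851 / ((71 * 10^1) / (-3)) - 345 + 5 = -238847 / 710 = -336.40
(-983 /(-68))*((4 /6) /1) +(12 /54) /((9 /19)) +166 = 484997 /2754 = 176.11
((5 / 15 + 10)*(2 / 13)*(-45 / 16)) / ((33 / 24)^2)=-2.36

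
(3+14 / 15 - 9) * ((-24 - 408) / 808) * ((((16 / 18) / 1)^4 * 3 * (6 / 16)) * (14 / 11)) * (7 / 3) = 7626752 / 1349865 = 5.65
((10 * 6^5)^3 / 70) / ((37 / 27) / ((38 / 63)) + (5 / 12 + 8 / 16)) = 10720217648332800 / 5089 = 2106546993187.82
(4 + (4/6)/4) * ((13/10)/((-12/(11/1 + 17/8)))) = -2275/384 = -5.92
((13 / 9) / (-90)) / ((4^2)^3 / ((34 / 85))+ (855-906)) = -13 / 8253090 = -0.00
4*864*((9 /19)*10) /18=17280 /19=909.47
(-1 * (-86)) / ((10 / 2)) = 86 / 5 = 17.20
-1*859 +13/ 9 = -7718/ 9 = -857.56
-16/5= -3.20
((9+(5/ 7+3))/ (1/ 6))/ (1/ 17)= 9078/ 7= 1296.86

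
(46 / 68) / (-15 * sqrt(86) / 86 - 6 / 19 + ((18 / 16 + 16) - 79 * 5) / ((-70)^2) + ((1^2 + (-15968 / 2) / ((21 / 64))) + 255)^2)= 3875461783200000 * sqrt(86) / 11036536739679856020265590999676259 + 12879713173280452691950800 / 11036536739679856020265590999676259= 0.00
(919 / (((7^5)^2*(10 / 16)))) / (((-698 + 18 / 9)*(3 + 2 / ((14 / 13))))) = -919 / 596829847530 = -0.00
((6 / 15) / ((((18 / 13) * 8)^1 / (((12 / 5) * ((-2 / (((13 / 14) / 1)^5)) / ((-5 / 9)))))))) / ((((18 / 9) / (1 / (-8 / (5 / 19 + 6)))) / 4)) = -48000792 / 67832375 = -0.71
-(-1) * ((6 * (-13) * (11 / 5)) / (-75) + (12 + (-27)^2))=92911 / 125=743.29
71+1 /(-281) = 19950 /281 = 71.00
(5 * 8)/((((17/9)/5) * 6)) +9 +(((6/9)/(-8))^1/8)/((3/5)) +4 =30.63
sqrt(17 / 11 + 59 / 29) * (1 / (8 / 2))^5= sqrt(364298) / 326656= 0.00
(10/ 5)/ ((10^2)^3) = 1/ 500000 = 0.00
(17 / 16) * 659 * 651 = 7293153 / 16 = 455822.06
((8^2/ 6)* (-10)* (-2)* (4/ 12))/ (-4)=-160/ 9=-17.78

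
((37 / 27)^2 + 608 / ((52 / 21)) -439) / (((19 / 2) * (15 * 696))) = -907819 / 469964430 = -0.00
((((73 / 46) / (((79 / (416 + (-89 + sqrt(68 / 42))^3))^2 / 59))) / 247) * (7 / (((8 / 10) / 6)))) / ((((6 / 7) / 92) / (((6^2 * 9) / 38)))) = 297908149516121776035 / 205023091- 73434860310458790 * sqrt(714) / 15771007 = 1328626312176.26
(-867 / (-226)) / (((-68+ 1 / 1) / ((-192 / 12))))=6936 / 7571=0.92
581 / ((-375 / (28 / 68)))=-4067 / 6375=-0.64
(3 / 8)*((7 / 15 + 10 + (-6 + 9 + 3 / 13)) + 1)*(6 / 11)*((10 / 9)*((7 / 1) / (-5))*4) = -40124 / 2145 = -18.71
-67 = -67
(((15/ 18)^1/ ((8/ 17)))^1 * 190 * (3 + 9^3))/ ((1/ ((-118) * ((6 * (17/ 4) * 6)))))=-4446474525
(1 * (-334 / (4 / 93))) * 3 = -46593 / 2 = -23296.50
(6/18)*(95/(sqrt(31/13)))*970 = 92150*sqrt(403)/93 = 19891.38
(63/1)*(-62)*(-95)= 371070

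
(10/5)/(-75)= -2/75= -0.03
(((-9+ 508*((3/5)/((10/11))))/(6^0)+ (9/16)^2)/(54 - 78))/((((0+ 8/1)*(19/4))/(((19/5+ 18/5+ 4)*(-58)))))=60616293/256000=236.78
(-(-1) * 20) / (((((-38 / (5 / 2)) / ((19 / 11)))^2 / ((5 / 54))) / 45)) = 3125 / 2904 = 1.08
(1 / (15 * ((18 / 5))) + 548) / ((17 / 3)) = 29593 / 306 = 96.71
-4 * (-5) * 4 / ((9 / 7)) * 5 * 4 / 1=11200 / 9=1244.44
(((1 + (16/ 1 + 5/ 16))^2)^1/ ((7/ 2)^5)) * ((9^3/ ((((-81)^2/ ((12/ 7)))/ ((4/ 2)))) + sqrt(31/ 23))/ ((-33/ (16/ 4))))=-76729 * sqrt(713)/ 25513026 - 306916/ 11647251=-0.11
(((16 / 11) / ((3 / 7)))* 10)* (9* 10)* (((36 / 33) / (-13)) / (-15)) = 17.09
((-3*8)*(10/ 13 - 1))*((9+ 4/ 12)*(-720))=-483840/ 13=-37218.46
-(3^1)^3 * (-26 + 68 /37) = 24138 /37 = 652.38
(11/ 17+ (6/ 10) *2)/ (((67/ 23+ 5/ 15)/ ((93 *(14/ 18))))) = 111941/ 2720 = 41.15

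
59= 59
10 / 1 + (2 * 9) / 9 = 12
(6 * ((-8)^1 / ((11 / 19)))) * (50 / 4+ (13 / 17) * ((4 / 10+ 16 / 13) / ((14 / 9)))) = -656184 / 595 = -1102.83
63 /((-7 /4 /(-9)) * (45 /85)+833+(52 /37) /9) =1426572 /18868319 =0.08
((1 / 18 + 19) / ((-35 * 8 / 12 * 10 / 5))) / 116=-49 / 13920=-0.00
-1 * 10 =-10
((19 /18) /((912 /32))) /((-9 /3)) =-1 /81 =-0.01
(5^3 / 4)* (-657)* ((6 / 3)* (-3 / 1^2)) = 246375 / 2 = 123187.50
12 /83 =0.14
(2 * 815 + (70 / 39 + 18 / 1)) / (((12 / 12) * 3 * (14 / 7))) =32171 / 117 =274.97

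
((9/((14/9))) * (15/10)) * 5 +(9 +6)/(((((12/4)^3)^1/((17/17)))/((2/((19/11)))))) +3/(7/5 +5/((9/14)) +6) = 144653515/3270204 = 44.23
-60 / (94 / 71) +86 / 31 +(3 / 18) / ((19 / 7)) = -7056433 / 166098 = -42.48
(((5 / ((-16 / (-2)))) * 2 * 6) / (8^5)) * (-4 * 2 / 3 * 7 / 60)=-7 / 98304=-0.00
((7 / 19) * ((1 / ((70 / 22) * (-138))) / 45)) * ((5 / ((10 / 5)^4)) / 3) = -11 / 5663520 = -0.00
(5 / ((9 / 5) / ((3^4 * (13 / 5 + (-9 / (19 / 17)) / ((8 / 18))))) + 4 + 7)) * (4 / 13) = 1061460 / 7588451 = 0.14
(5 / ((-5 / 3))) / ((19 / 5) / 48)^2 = -172800 / 361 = -478.67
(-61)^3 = -226981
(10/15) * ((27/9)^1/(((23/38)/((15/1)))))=1140/23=49.57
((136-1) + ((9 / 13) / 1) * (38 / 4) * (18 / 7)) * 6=82944 / 91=911.47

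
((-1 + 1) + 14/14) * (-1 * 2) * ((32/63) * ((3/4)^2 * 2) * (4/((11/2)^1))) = -64/77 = -0.83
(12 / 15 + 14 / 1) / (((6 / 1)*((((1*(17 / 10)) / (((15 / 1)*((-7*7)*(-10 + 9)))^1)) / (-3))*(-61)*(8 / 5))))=135975 / 4148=32.78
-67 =-67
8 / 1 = 8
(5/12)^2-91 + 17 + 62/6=-9143/144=-63.49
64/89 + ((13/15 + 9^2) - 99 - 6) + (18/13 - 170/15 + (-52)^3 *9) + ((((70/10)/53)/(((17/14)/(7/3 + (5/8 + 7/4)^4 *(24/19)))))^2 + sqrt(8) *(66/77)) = -3505352447165795008127/2769972039843840 + 12 *sqrt(2)/7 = -1265480.55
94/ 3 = 31.33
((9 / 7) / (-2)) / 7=-9 / 98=-0.09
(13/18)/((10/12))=13/15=0.87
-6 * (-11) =66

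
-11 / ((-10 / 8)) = 44 / 5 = 8.80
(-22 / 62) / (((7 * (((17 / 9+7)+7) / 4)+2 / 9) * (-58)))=198 / 907091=0.00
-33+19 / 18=-575 / 18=-31.94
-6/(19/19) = -6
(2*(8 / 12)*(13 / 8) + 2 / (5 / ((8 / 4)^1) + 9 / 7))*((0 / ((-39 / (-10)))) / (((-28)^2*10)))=0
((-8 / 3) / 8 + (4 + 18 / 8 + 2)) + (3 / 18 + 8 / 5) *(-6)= -2.68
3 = 3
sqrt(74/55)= sqrt(4070)/55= 1.16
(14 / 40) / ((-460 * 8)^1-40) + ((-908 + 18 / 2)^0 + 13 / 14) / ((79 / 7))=1003847 / 5877600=0.17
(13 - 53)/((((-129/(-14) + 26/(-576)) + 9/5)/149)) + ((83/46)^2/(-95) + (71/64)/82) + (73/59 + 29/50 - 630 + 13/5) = -10055943146640312329/8602575670275200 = -1168.95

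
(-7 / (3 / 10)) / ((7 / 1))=-10 / 3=-3.33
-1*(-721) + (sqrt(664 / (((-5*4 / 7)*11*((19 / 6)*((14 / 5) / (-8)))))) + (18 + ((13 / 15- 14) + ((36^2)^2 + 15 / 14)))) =4*sqrt(52041) / 209 + 352872017 / 210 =1680347.30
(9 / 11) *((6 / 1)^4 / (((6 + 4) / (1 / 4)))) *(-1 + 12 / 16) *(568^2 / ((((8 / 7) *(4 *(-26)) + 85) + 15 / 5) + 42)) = -137195856 / 715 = -191882.32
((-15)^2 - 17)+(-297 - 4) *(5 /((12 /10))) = -6277 /6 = -1046.17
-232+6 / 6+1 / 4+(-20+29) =-887 / 4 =-221.75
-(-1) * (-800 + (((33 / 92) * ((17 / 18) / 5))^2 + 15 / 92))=-6092803031 / 7617600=-799.83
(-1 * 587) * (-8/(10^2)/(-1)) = -1174/25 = -46.96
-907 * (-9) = 8163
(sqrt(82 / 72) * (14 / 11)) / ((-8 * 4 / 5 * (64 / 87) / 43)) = -43645 * sqrt(41) / 22528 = -12.41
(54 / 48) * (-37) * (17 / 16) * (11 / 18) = -6919 / 256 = -27.03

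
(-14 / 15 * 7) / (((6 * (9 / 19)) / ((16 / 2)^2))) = -59584 / 405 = -147.12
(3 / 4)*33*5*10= 2475 / 2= 1237.50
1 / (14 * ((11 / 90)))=45 / 77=0.58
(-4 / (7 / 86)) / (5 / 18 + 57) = -6192 / 7217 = -0.86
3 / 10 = 0.30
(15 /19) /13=15 /247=0.06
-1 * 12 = -12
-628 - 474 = -1102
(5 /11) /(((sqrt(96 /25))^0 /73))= 365 /11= 33.18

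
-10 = -10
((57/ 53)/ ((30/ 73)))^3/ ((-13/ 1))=-2668267603/ 1935401000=-1.38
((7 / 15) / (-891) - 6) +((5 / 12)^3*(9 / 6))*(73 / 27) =-3254447 / 570240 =-5.71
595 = 595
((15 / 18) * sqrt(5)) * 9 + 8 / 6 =4 / 3 + 15 * sqrt(5) / 2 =18.10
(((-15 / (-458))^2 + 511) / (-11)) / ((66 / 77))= -750327403 / 13844424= -54.20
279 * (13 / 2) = 3627 / 2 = 1813.50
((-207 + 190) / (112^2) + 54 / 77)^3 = 900896901690941 / 2627157993979904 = 0.34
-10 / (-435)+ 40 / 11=3502 / 957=3.66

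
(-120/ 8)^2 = 225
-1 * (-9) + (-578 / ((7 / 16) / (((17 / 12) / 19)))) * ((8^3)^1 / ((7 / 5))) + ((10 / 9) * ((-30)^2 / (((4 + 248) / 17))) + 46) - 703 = -306719062 / 8379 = -36605.69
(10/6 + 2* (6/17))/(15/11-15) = -1331/7650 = -0.17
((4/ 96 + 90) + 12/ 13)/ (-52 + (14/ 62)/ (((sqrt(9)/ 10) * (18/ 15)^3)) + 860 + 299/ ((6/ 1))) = 23754897/ 224131778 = 0.11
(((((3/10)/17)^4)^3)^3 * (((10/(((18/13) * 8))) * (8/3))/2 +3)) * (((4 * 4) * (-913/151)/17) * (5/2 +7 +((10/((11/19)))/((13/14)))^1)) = -0.00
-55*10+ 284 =-266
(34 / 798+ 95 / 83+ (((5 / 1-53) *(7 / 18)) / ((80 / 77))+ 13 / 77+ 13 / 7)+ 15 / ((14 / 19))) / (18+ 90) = 1134073 / 21857220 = 0.05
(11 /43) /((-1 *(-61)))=11 /2623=0.00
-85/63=-1.35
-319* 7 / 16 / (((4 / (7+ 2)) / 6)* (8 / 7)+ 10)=-422037 / 30496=-13.84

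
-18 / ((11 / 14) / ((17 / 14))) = -306 / 11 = -27.82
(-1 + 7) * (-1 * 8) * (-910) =43680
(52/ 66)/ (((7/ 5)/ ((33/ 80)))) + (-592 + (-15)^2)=-20539/ 56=-366.77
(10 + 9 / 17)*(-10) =-1790 / 17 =-105.29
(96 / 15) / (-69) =-32 / 345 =-0.09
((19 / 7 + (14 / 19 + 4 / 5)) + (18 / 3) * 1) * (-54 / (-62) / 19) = 184059 / 391685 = 0.47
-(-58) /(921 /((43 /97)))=2494 /89337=0.03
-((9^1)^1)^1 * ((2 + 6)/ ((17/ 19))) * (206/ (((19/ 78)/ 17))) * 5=-5784480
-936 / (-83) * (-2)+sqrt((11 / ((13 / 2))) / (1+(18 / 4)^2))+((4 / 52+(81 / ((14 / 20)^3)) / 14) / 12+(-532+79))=-14740201093 / 31088148+2 * sqrt(24310) / 1105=-473.86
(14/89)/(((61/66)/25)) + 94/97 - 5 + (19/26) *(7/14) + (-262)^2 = 68644.59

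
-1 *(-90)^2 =-8100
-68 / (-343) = 68 / 343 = 0.20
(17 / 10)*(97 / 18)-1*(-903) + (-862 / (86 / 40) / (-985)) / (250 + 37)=399173141093 / 437611860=912.16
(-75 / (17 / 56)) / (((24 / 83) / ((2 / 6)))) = -14525 / 51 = -284.80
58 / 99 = 0.59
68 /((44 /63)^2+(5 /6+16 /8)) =539784 /26363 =20.48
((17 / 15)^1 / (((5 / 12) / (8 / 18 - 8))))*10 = -9248 / 45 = -205.51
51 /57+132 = 2525 /19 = 132.89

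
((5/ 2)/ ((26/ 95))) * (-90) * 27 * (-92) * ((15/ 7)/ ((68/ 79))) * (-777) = -1745979148125/ 442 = -3950179068.16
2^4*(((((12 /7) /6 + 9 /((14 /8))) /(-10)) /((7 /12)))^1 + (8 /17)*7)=157504 /4165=37.82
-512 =-512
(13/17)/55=13/935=0.01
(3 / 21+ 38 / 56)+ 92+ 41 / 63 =93.47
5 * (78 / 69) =130 / 23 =5.65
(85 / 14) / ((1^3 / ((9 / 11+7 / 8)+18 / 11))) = 24905 / 1232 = 20.22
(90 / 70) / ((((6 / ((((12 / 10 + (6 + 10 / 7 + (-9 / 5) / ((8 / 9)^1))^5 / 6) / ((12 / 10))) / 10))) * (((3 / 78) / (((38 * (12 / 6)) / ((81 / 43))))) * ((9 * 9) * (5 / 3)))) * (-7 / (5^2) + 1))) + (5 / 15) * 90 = 101413992478751620453 / 569102811217920000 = 178.20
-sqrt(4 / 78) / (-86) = sqrt(78) / 3354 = 0.00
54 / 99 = 6 / 11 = 0.55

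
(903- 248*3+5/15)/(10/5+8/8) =478/9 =53.11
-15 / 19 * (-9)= 135 / 19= 7.11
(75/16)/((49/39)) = 2925/784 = 3.73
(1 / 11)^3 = 1 / 1331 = 0.00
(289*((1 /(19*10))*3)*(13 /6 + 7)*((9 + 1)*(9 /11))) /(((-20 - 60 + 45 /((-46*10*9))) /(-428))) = 15061320 /8227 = 1830.72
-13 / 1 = -13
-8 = -8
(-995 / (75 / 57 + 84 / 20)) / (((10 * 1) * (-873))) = 18905 / 914904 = 0.02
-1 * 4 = -4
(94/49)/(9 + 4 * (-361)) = -94/70315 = -0.00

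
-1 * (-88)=88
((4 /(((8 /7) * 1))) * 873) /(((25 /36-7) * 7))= -15714 /227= -69.22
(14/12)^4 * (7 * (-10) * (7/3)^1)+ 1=-586301/1944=-301.60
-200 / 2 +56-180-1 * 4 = -228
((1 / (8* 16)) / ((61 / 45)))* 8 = 45 / 976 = 0.05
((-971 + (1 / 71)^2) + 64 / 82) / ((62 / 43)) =-4311306807 / 6407111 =-672.89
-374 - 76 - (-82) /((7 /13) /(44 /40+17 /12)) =-14017 /210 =-66.75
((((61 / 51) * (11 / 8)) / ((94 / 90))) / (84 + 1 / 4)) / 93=3355 / 16694306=0.00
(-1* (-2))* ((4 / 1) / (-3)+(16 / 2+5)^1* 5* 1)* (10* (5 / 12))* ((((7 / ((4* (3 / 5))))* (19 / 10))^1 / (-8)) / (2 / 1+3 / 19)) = -12066425 / 70848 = -170.31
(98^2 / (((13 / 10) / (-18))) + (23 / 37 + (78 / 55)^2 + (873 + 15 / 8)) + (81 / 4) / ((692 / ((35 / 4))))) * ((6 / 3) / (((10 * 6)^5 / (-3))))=2128147100058437 / 2087860769280000000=0.00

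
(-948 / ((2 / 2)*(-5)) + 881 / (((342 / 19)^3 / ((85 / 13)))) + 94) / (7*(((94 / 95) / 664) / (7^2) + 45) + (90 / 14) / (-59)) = 10037619614059 / 11106447688206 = 0.90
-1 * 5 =-5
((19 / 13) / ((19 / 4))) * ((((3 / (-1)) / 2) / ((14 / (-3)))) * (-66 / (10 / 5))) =-297 / 91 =-3.26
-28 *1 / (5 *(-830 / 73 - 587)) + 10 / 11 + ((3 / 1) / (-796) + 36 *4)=25193472329 / 173850380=144.91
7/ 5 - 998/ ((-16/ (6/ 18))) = 2663/ 120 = 22.19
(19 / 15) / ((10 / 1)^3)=0.00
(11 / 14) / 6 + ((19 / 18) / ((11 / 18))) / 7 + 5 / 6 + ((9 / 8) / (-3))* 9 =-1333 / 616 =-2.16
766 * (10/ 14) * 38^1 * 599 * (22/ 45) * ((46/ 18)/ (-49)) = -8822460152/ 27783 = -317548.87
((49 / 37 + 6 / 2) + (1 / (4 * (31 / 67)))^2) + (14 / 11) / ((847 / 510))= 4075832983 / 757221872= 5.38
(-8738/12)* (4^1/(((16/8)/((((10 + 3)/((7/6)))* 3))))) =-340782/7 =-48683.14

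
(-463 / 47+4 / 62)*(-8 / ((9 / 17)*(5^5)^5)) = 646408 / 1302659511566162109375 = 0.00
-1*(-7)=7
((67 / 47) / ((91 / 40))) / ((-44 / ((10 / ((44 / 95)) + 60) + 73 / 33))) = -1852885 / 1552551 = -1.19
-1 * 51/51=-1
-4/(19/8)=-32/19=-1.68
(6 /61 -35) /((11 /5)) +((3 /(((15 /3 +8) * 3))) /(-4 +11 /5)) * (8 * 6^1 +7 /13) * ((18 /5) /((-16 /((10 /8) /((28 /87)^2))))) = -29109826595 /2844954112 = -10.23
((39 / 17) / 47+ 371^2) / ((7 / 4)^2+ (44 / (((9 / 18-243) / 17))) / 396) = 7680667828320 / 170459459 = 45058.62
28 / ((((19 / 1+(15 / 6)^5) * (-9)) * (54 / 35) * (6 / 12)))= -31360 / 907119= -0.03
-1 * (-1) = 1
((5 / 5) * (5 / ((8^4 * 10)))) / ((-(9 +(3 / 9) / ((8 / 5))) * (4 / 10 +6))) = -15 / 7241728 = -0.00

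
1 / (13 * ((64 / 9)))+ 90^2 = 6739209 / 832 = 8100.01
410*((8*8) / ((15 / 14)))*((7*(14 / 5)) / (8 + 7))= 7200256 / 225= 32001.14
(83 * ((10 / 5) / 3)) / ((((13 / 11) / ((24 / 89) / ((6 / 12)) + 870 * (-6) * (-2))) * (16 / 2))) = 70697242 / 1157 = 61103.93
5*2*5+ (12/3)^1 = 54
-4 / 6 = -2 / 3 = -0.67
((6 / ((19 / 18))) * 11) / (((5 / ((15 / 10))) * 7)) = 1782 / 665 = 2.68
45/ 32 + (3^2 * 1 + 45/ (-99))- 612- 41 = -226353/ 352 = -643.05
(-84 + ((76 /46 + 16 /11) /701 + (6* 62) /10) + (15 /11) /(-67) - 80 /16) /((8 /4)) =-25.91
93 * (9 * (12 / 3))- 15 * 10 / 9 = 9994 / 3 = 3331.33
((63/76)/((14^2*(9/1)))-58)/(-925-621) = 0.04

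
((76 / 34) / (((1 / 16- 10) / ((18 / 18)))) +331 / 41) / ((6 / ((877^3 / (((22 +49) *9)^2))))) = 586679222068745 / 271508149098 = 2160.82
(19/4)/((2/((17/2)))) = 20.19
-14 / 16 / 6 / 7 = -1 / 48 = -0.02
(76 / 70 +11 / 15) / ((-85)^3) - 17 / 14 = -22371751 / 18423750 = -1.21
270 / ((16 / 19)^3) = 925965 / 2048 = 452.13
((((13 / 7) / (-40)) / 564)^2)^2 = 28561 / 621940074454056960000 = 0.00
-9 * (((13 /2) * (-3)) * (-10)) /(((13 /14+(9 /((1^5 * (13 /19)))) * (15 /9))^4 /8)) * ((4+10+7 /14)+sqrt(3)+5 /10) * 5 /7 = -165050134704000 /299195929992961 - 11003342313600 * sqrt(3) /299195929992961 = -0.62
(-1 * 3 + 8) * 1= 5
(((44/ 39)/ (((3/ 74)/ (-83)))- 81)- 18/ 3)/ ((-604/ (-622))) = -87212797/ 35334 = -2468.24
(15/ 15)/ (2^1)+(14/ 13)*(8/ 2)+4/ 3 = 479/ 78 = 6.14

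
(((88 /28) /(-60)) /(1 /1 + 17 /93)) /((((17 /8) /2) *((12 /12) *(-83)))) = 0.00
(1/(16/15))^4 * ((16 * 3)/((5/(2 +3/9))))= 70875/4096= 17.30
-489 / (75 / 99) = -16137 / 25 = -645.48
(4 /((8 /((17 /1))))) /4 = 17 /8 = 2.12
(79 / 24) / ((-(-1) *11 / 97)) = 29.03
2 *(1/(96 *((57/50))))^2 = 625/3742848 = 0.00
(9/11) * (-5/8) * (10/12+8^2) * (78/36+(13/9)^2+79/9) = -4105895/9504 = -432.02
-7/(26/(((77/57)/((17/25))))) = -13475/25194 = -0.53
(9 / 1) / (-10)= -9 / 10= -0.90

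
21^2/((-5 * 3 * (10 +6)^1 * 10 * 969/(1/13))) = -49/3359200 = -0.00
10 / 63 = 0.16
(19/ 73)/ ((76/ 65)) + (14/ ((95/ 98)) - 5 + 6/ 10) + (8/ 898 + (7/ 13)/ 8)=3348771447/ 323836760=10.34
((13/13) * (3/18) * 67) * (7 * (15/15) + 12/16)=2077/24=86.54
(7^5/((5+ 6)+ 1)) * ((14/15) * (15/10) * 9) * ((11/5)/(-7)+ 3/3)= 302526/25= 12101.04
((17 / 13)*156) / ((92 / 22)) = 1122 / 23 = 48.78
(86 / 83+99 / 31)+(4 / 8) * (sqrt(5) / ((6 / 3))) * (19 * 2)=10883 / 2573+19 * sqrt(5) / 2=25.47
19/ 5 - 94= -451/ 5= -90.20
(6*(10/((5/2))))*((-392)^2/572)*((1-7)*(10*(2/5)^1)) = -22127616/143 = -154738.57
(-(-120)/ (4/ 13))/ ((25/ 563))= 8782.80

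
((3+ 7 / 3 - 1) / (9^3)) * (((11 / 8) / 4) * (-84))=-1001 / 5832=-0.17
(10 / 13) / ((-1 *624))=-5 / 4056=-0.00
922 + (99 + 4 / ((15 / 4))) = 15331 / 15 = 1022.07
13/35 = 0.37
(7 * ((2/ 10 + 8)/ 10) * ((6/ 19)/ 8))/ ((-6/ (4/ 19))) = -287/ 36100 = -0.01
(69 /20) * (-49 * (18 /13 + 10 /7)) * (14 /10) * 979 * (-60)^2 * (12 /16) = -22878713088 /13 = -1759901006.77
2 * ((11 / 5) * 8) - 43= -39 / 5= -7.80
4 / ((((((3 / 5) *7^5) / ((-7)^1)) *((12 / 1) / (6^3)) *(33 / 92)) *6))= -1840 / 79233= -0.02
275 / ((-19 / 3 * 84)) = -275 / 532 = -0.52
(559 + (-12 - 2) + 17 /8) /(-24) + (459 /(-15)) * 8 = -85631 /320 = -267.60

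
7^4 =2401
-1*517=-517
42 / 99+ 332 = 10970 / 33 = 332.42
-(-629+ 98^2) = -8975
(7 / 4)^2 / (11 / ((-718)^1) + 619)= 0.00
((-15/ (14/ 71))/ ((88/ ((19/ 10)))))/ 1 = -4047/ 2464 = -1.64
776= 776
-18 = -18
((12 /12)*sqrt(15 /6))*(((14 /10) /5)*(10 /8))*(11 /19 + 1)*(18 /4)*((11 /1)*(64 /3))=5544*sqrt(10) /19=922.72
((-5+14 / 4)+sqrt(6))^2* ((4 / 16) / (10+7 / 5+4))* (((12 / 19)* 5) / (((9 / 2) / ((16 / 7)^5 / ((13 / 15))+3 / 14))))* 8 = 1577545950 / 29059303-6310183800* sqrt(6) / 319652333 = 5.93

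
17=17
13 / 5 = 2.60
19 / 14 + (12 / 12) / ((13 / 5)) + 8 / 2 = 1045 / 182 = 5.74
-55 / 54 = -1.02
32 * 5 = 160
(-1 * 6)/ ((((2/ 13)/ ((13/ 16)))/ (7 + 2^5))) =-19773/ 16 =-1235.81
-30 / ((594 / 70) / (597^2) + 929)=-20790525 / 643813274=-0.03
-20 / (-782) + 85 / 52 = 33755 / 20332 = 1.66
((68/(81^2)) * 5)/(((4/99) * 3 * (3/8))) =7480/6561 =1.14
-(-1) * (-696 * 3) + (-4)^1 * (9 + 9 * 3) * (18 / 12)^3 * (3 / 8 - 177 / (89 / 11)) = 2976759 / 356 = 8361.68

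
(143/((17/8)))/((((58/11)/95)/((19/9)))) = 2559.63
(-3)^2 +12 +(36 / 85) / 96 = 14283 / 680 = 21.00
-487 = -487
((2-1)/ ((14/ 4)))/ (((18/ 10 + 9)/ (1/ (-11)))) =-5/ 2079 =-0.00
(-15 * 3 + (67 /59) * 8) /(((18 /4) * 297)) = -0.03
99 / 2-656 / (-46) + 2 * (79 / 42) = 65227 / 966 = 67.52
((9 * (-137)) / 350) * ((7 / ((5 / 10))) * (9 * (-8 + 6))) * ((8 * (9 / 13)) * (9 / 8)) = 1797714 / 325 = 5531.43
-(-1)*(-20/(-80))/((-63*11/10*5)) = -1/1386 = -0.00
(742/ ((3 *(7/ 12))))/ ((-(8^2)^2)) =-0.10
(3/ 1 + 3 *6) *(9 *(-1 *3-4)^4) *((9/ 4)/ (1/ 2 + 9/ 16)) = 16336404/ 17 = 960964.94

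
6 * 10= 60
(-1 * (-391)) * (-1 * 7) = -2737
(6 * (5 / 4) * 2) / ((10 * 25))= 3 / 50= 0.06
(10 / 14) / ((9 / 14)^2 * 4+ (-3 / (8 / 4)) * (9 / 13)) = 910 / 783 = 1.16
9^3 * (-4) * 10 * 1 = -29160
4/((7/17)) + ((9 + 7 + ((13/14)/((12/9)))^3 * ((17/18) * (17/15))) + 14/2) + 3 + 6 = 73891893/1756160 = 42.08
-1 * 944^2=-891136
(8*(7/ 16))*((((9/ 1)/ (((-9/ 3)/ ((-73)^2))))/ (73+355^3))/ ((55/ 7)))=-0.00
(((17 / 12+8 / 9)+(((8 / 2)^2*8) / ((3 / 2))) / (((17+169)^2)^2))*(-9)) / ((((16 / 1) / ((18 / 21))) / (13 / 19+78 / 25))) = -7873234525 / 1861818336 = -4.23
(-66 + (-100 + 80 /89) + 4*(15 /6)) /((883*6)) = -6902 /235761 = -0.03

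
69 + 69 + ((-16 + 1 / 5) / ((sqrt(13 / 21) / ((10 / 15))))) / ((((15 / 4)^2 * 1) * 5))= 138 - 2528 * sqrt(273) / 219375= 137.81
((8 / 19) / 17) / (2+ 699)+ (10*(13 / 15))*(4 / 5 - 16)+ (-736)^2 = 1839339089392 / 3396345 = 541564.27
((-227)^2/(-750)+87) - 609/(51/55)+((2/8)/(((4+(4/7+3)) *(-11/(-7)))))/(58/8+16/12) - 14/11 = -639.74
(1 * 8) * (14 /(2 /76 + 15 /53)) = 32224 /89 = 362.07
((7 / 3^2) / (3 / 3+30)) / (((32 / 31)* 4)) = 7 / 1152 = 0.01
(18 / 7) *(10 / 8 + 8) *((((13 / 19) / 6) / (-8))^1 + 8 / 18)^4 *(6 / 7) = 71008048214917 / 101694317985792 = 0.70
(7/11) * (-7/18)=-49/198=-0.25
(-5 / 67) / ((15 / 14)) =-14 / 201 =-0.07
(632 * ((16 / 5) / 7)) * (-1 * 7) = -2022.40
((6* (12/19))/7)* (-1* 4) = -288/133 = -2.17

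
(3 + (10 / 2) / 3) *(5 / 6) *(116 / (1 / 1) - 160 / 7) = 3260 / 9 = 362.22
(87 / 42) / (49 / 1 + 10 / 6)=87 / 2128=0.04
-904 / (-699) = 904 / 699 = 1.29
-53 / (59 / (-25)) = 22.46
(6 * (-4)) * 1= -24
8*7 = 56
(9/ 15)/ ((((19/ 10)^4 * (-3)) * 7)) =-2000/ 912247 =-0.00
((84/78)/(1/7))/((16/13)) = 49/8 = 6.12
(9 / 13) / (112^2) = 9 / 163072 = 0.00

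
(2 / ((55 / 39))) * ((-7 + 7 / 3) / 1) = -364 / 55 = -6.62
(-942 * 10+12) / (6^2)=-784 / 3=-261.33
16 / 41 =0.39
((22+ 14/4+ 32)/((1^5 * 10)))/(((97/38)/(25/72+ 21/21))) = 437/144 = 3.03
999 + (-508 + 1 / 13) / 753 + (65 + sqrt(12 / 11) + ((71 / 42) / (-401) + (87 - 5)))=2*sqrt(33) / 11 + 62941640201 / 54955446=1146.37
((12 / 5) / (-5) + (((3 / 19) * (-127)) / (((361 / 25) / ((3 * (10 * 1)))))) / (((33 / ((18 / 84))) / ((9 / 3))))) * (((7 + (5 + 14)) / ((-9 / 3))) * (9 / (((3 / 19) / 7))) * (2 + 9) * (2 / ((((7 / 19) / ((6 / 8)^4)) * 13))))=1381320621 / 212800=6491.17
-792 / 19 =-41.68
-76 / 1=-76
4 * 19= 76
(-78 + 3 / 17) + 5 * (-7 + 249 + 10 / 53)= 1020941 / 901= 1133.12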